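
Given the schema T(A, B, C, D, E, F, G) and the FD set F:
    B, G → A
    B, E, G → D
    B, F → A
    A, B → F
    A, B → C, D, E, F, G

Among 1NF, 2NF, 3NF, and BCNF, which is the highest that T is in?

Candidate keys: {A, B}, {B, F}, {B, G}. Prime attributes: {A, B, F, G}.
Every FD has a superkey on the left, so the relation is in BCNF.

BCNF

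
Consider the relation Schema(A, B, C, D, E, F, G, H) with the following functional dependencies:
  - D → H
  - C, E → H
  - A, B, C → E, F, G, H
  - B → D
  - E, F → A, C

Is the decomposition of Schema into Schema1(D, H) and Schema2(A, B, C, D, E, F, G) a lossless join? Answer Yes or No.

Yes

Schema1 ∩ Schema2 = {D}; its closure under F is {D, H}.
This includes all of Schema1, so the common attributes are a superkey of Schema1 — the join is lossless.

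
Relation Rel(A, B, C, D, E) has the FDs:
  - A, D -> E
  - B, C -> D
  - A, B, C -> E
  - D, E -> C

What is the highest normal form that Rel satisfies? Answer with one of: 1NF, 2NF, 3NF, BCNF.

Candidate keys: {A, B, C}, {A, B, D}. Prime attributes: {A, B, C, D}.
A, D -> E breaks BCNF: {A, D}⁺ = {A, C, D, E}, so {A, D} is not a superkey.
A, D -> E has non-prime {E} on the right and a non-superkey on the left, so 3NF fails.
Since {A, D} ⊂ {A, B, D} and {A, D}⁺ ⊇ {E} with {E} non-prime, there is a partial dependency; 2NF fails.

1NF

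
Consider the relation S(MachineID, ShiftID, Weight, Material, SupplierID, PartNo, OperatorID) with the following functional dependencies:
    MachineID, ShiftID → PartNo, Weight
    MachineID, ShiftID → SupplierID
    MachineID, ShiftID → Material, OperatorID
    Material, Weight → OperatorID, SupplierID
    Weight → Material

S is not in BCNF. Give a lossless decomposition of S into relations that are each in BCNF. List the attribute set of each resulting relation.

{MachineID, PartNo, ShiftID, Weight}; {Material, OperatorID, SupplierID, Weight}

Candidate key of the original relation: {MachineID, ShiftID}.
In {MachineID, Material, OperatorID, PartNo, ShiftID, SupplierID, Weight}, {Material, Weight} is not a superkey ({Material, Weight}⁺ restricted to this set is {Material, OperatorID, SupplierID, Weight}), so split on Material, Weight → OperatorID, SupplierID into {Material, OperatorID, SupplierID, Weight} and {MachineID, Material, PartNo, ShiftID, Weight}.
{Material, OperatorID, SupplierID, Weight} is in BCNF.
In {MachineID, Material, PartNo, ShiftID, Weight}, {Weight} is not a superkey ({Weight}⁺ restricted to this set is {Material, Weight}), so split on Weight → Material into {Material, Weight} and {MachineID, PartNo, ShiftID, Weight}.
{Material, Weight} is in BCNF.
{MachineID, PartNo, ShiftID, Weight} is in BCNF.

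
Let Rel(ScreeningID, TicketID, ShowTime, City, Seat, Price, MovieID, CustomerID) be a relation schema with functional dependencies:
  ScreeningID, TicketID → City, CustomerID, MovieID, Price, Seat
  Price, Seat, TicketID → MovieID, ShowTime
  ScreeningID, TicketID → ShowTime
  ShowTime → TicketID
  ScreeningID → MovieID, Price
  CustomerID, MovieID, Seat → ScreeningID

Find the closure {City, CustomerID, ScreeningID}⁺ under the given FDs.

Start with {City, CustomerID, ScreeningID}.
ScreeningID → MovieID, Price applies; add {MovieID, Price} → now {City, CustomerID, MovieID, Price, ScreeningID}.
No further FD applies.

{City, CustomerID, MovieID, Price, ScreeningID}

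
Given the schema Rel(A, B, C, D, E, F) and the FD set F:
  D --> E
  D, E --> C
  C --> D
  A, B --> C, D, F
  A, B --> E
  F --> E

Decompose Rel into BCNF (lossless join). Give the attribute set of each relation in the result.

{A, B, D, F}; {C, D, E}

Candidate key of the original relation: {A, B}.
Within {A, B, C, D, E, F}: {D}⁺ ∩ {A, B, C, D, E, F} = {C, D, E}, not the whole set, so D --> C, E violates BCNF; decompose into {C, D, E} and {A, B, D, F}.
{C, D, E}: every determinant is a superkey — BCNF.
{A, B, D, F}: every determinant is a superkey — BCNF.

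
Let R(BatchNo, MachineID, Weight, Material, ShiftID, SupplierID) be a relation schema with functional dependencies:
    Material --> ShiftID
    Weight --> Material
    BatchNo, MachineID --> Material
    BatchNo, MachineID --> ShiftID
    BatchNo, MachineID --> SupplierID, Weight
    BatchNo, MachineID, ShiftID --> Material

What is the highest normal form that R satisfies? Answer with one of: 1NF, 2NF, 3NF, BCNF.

2NF

Candidate key: {BatchNo, MachineID}. Prime attributes: {BatchNo, MachineID}.
Material --> ShiftID breaks BCNF: {Material}⁺ = {Material, ShiftID}, so {Material} is not a superkey.
Material --> ShiftID determines the non-prime attribute {ShiftID} from a non-superkey — 3NF is violated.
No proper subset of a key has a non-prime attribute in its closure, so there is no partial dependency; 2NF holds.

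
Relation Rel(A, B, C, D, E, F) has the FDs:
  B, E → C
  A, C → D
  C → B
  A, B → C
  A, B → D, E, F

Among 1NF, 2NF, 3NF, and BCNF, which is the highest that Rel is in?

Candidate keys: {A, B}, {A, C}. Prime attributes: {A, B, C}.
B, E → C breaks BCNF: {B, E}⁺ = {B, C, E}, so {B, E} is not a superkey.
Its right-hand attributes {C} are all prime, as are those of every other non-superkey FD — the relation is in 3NF.

3NF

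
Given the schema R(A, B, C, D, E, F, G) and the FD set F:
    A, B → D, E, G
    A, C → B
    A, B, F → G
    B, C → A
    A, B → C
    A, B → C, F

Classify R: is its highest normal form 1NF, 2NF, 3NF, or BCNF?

Candidate keys: {A, B}, {A, C}, {B, C}. Prime attributes: {A, B, C}.
Each dependency's left side is a superkey — BCNF holds.

BCNF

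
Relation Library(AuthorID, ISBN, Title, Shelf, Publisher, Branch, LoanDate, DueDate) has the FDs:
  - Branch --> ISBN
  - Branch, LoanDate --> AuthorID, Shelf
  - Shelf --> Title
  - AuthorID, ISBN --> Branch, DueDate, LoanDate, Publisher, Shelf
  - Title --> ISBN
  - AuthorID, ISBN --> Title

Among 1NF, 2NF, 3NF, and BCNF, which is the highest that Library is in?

3NF

Candidate keys: {AuthorID, Branch}, {AuthorID, ISBN}, {AuthorID, Shelf}, {AuthorID, Title}, {Branch, LoanDate}. Prime attributes: {AuthorID, Branch, ISBN, LoanDate, Shelf, Title}.
Branch --> ISBN: {Branch}⁺ = {Branch, ISBN}, which is not all of the attributes, so the left side is not a superkey — BCNF is violated.
Since {ISBN} ⊆ prime attributes and every other non-superkey FD also has a prime right side, the schema is in 3NF.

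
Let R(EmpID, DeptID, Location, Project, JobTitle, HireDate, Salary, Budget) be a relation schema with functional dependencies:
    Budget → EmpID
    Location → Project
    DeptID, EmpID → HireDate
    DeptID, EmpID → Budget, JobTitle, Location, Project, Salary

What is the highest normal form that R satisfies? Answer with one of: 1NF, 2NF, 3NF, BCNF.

Candidate keys: {Budget, DeptID}, {DeptID, EmpID}. Prime attributes: {Budget, DeptID, EmpID}.
Budget → EmpID breaks BCNF: {Budget}⁺ = {Budget, EmpID}, so {Budget} is not a superkey.
Because {Project} is non-prime and the left side of Location → Project is not a superkey, the relation is not in 3NF.
Checking every proper subset of each key, none determines a non-prime attribute — 2NF is satisfied.

2NF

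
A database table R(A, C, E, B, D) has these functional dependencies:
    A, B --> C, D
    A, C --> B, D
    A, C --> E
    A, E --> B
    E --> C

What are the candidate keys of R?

{A, B}, {A, C}, {A, E}

{A} never appears on the right of any FD, so every key must include it.
Closure of {A, B} is {A, B, C, D, E}, the whole schema; {A, B} is a candidate key.
Closure of {A, C} is {A, B, C, D, E}, the whole schema; {A, C} is a candidate key.
Closure of {A, E} is {A, B, C, D, E}, the whole schema; {A, E} is a candidate key.
These are minimal and exhaustive — every other superkey contains one of them.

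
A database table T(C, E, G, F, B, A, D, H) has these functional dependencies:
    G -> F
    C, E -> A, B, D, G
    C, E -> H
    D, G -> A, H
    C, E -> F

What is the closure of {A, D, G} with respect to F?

{A, D, F, G, H}

Start with {A, D, G}.
G -> F applies; add {F} → now {A, D, F, G}.
D, G -> A, H applies; add {H} → now {A, D, F, G, H}.
No further FD applies.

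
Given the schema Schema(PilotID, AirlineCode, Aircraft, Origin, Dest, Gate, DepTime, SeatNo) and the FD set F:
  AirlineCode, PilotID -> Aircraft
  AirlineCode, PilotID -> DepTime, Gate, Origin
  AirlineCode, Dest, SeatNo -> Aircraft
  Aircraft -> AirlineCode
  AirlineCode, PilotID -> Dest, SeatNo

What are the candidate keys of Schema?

No FD produces {PilotID}, so it must be in every candidate key.
{Aircraft, PilotID}⁺ = {Aircraft, AirlineCode, DepTime, Dest, Gate, Origin, PilotID, SeatNo}, which is every attribute, so {Aircraft, PilotID} is a candidate key.
{AirlineCode, PilotID}⁺ = {Aircraft, AirlineCode, DepTime, Dest, Gate, Origin, PilotID, SeatNo}, which is every attribute, so {AirlineCode, PilotID} is a candidate key.
These are minimal and exhaustive — every other superkey contains one of them.

{Aircraft, PilotID}, {AirlineCode, PilotID}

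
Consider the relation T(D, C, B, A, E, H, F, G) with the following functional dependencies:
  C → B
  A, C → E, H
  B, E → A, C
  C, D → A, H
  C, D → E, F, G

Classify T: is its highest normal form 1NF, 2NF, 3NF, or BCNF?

1NF

Candidate keys: {B, D, E}, {C, D}. Prime attributes: {B, C, D, E}.
For C → B we have {C}⁺ = {B, C}; {C} is not a superkey, so BCNF fails.
Because {H} is non-prime and the left side of A, C → E, H is not a superkey, the relation is not in 3NF.
{B, E} is a proper subset of the key {B, D, E}, and {B, E}⁺ contains the non-prime attributes {A, H} — a partial dependency, so 2NF is violated.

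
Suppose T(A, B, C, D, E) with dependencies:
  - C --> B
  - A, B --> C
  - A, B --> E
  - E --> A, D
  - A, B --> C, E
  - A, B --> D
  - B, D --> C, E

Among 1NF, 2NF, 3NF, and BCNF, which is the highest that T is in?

3NF

Candidate keys: {A, B}, {A, C}, {B, D}, {B, E}, {C, D}, {C, E}. Prime attributes: {A, B, C, D, E}.
C --> B breaks BCNF: {C}⁺ = {B, C}, so {C} is not a superkey.
Its right-hand attributes {B} are all prime, as are those of every other non-superkey FD — the relation is in 3NF.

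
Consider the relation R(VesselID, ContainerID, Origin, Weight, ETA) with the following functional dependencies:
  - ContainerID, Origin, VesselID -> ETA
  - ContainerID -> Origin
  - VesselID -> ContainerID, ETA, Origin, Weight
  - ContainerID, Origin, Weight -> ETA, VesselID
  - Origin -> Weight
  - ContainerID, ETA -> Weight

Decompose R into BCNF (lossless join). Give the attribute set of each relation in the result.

{ContainerID, ETA, Origin, VesselID}; {Origin, Weight}

Candidate keys of the original relation: {ContainerID}, {VesselID}.
In {ContainerID, ETA, Origin, VesselID, Weight}, {Origin} is not a superkey ({Origin}⁺ restricted to this set is {Origin, Weight}), so split on Origin -> Weight into {Origin, Weight} and {ContainerID, ETA, Origin, VesselID}.
{Origin, Weight} is in BCNF.
{ContainerID, ETA, Origin, VesselID} is in BCNF.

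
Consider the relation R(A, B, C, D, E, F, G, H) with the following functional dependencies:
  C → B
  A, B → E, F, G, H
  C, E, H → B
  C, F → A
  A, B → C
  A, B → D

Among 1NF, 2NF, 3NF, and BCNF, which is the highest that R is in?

3NF

Candidate keys: {A, B}, {A, C}, {C, F}. Prime attributes: {A, B, C, F}.
C → B breaks BCNF: {C}⁺ = {B, C}, so {C} is not a superkey.
Its right-hand attributes {B} are all prime, as are those of every other non-superkey FD — the relation is in 3NF.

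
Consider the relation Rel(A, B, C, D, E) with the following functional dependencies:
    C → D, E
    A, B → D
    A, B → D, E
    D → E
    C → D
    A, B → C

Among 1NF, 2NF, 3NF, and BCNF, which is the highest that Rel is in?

Candidate key: {A, B}. Prime attributes: {A, B}.
C → D, E breaks BCNF: {C}⁺ = {C, D, E}, so {C} is not a superkey.
C → D, E has non-prime {D, E} on the right and a non-superkey on the left, so 3NF fails.
No non-prime attribute depends on a proper subset of any candidate key, so 2NF holds.

2NF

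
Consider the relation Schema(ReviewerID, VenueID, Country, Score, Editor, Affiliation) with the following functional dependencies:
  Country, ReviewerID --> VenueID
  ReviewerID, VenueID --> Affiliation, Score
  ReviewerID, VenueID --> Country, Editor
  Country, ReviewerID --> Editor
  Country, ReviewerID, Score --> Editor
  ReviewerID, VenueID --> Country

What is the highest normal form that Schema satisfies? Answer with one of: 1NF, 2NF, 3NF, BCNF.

BCNF

Candidate keys: {Country, ReviewerID}, {ReviewerID, VenueID}. Prime attributes: {Country, ReviewerID, VenueID}.
Every FD has a superkey on the left, so the relation is in BCNF.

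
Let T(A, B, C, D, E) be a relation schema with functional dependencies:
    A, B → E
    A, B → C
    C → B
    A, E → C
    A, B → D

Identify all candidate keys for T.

{A, B}, {A, C}, {A, E}

{A} never appears on the right of any FD, so every key must include it.
{A, B}⁺ = {A, B, C, D, E} — all of the relation — so {A, B} is a candidate key.
{A, C}⁺ = {A, B, C, D, E} — all of the relation — so {A, C} is a candidate key.
{A, E}⁺ = {A, B, C, D, E} — all of the relation — so {A, E} is a candidate key.
Any other superkey properly contains one of these, so there are no further candidate keys.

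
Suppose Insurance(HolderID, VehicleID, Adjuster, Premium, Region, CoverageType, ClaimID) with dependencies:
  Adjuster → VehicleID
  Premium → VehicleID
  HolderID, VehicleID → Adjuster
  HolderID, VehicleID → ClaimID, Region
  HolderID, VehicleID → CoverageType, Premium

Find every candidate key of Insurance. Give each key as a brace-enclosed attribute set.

{HolderID} never appears on the right of any FD, so every key must include it.
Closure of {Adjuster, HolderID} is {Adjuster, ClaimID, CoverageType, HolderID, Premium, Region, VehicleID}, the whole schema; {Adjuster, HolderID} is a candidate key.
Closure of {HolderID, Premium} is {Adjuster, ClaimID, CoverageType, HolderID, Premium, Region, VehicleID}, the whole schema; {HolderID, Premium} is a candidate key.
Closure of {HolderID, VehicleID} is {Adjuster, ClaimID, CoverageType, HolderID, Premium, Region, VehicleID}, the whole schema; {HolderID, VehicleID} is a candidate key.
No proper subset of any of these is a key, and no other minimal superkey exists.

{Adjuster, HolderID}, {HolderID, Premium}, {HolderID, VehicleID}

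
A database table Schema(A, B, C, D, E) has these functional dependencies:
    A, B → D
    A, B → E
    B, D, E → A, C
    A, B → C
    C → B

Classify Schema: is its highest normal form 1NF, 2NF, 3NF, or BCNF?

Candidate keys: {A, B}, {A, C}, {B, D, E}, {C, D, E}. Prime attributes: {A, B, C, D, E}.
C → B: {C}⁺ = {B, C}, which is not all of the attributes, so the left side is not a superkey — BCNF is violated.
Since {B} ⊆ prime attributes and every other non-superkey FD also has a prime right side, the schema is in 3NF.

3NF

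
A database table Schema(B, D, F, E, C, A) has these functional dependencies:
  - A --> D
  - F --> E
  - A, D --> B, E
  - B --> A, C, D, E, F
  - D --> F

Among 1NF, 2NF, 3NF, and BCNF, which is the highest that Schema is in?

2NF

Candidate keys: {A}, {B}. Prime attributes: {A, B}.
For F --> E we have {F}⁺ = {E, F}; {F} is not a superkey, so BCNF fails.
F --> E has non-prime {E} on the right and a non-superkey on the left, so 3NF fails.
All keys have size 1, which rules out partial dependencies — 2NF is satisfied.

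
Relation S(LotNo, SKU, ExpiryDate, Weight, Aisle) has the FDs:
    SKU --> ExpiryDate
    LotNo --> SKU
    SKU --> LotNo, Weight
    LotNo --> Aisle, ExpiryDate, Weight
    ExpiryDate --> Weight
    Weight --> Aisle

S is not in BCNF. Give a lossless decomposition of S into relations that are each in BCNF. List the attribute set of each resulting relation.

{Aisle, Weight}; {ExpiryDate, LotNo, SKU}; {ExpiryDate, Weight}

Candidate keys of the original relation: {LotNo}, {SKU}.
Within {Aisle, ExpiryDate, LotNo, SKU, Weight}: {ExpiryDate}⁺ ∩ {Aisle, ExpiryDate, LotNo, SKU, Weight} = {Aisle, ExpiryDate, Weight}, not the whole set, so ExpiryDate --> Aisle, Weight violates BCNF; decompose into {Aisle, ExpiryDate, Weight} and {ExpiryDate, LotNo, SKU}.
Within {Aisle, ExpiryDate, Weight}: {Weight}⁺ ∩ {Aisle, ExpiryDate, Weight} = {Aisle, Weight}, not the whole set, so Weight --> Aisle violates BCNF; decompose into {Aisle, Weight} and {ExpiryDate, Weight}.
{Aisle, Weight} is in BCNF.
{ExpiryDate, Weight} is in BCNF.
{ExpiryDate, LotNo, SKU} is in BCNF.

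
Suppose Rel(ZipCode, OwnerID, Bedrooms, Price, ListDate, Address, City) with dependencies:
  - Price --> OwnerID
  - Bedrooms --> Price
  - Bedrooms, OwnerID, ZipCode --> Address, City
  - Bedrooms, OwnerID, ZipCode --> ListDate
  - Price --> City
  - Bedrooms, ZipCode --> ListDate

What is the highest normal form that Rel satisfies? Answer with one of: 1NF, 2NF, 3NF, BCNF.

Candidate key: {Bedrooms, ZipCode}. Prime attributes: {Bedrooms, ZipCode}.
Price --> OwnerID breaks BCNF: {Price}⁺ = {City, OwnerID, Price}, so {Price} is not a superkey.
Because {OwnerID} is non-prime and the left side of Price --> OwnerID is not a superkey, the relation is not in 3NF.
Since {Bedrooms} ⊂ {Bedrooms, ZipCode} and {Bedrooms}⁺ ⊇ {City, OwnerID, Price} with {City, OwnerID, Price} non-prime, there is a partial dependency; 2NF fails.

1NF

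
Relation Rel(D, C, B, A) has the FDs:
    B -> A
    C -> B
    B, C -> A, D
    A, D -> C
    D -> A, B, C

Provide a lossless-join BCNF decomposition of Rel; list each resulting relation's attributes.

{A, B}; {B, C, D}

Candidate keys of the original relation: {C}, {D}.
In {A, B, C, D}, {B} is not a superkey ({B}⁺ restricted to this set is {A, B}), so split on B -> A into {A, B} and {B, C, D}.
{A, B}: every determinant is a superkey — BCNF.
{B, C, D}: every determinant is a superkey — BCNF.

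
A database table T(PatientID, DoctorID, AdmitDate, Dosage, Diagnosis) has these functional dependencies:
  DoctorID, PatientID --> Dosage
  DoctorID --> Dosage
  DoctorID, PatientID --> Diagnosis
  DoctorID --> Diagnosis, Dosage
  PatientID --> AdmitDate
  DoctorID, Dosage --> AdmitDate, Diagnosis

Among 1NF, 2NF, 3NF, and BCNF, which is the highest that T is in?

Candidate key: {DoctorID, PatientID}. Prime attributes: {DoctorID, PatientID}.
DoctorID --> Dosage: {DoctorID}⁺ = {AdmitDate, Diagnosis, DoctorID, Dosage}, which is not all of the attributes, so the left side is not a superkey — BCNF is violated.
DoctorID --> Dosage determines the non-prime attribute {Dosage} from a non-superkey — 3NF is violated.
Since {DoctorID} ⊂ {DoctorID, PatientID} and {DoctorID}⁺ ⊇ {AdmitDate, Diagnosis, Dosage} with {AdmitDate, Diagnosis, Dosage} non-prime, there is a partial dependency; 2NF fails.

1NF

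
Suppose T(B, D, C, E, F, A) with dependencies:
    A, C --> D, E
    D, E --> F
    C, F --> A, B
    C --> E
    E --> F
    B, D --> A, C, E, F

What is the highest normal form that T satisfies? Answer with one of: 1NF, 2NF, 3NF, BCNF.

Candidate keys: {B, D}, {C}. Prime attributes: {B, C, D}.
D, E --> F breaks BCNF: {D, E}⁺ = {D, E, F}, so {D, E} is not a superkey.
D, E --> F determines the non-prime attribute {F} from a non-superkey — 3NF is violated.
Checking every proper subset of each key, none determines a non-prime attribute — 2NF is satisfied.

2NF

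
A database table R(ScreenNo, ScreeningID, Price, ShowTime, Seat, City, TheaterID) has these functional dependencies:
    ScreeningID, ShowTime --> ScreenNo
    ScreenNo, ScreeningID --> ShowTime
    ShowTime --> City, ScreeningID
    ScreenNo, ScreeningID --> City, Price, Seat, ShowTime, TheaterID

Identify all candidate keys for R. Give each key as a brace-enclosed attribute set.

{ShowTime}⁺ = {City, Price, ScreenNo, ScreeningID, Seat, ShowTime, TheaterID} — all of the relation — so {ShowTime} is a candidate key.
{ScreenNo, ScreeningID}⁺ = {City, Price, ScreenNo, ScreeningID, Seat, ShowTime, TheaterID} — all of the relation — so {ScreenNo, ScreeningID} is a candidate key.
Any other superkey properly contains one of these, so there are no further candidate keys.

{ScreenNo, ScreeningID}, {ShowTime}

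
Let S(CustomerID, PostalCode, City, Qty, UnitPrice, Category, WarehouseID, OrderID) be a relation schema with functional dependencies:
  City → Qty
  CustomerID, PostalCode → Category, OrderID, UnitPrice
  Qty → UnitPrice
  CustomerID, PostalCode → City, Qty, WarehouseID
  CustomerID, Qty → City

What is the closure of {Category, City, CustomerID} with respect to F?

Start with {Category, City, CustomerID}.
City → Qty applies; add {Qty} → now {Category, City, CustomerID, Qty}.
Qty → UnitPrice applies; add {UnitPrice} → now {Category, City, CustomerID, Qty, UnitPrice}.
No further FD applies.

{Category, City, CustomerID, Qty, UnitPrice}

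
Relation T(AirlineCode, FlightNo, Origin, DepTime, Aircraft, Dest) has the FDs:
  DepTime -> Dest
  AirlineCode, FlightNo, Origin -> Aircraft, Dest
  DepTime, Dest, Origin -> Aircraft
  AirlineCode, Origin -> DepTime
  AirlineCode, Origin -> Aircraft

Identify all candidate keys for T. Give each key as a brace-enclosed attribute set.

{AirlineCode, FlightNo, Origin}

{AirlineCode, FlightNo, Origin} never appear on the right of any FD, so every key must include all of them.
{AirlineCode, FlightNo, Origin}⁺ = {Aircraft, AirlineCode, DepTime, Dest, FlightNo, Origin} — all of the relation — so {AirlineCode, FlightNo, Origin} is a candidate key.
No other minimal set has full closure, so this is the only candidate key.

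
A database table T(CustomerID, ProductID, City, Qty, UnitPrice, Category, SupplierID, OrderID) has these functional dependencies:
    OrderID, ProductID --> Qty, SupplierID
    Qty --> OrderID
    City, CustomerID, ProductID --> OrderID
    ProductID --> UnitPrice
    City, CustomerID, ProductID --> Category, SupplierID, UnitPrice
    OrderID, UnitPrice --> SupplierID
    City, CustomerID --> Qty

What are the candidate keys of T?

{City, CustomerID, ProductID}

Attributes never on any right-hand side: {City, CustomerID, ProductID} — every candidate key must contain all of them.
Closure of {City, CustomerID, ProductID} is {Category, City, CustomerID, OrderID, ProductID, Qty, SupplierID, UnitPrice}, the whole schema; {City, CustomerID, ProductID} is a candidate key.
No other minimal set has full closure, so this is the only candidate key.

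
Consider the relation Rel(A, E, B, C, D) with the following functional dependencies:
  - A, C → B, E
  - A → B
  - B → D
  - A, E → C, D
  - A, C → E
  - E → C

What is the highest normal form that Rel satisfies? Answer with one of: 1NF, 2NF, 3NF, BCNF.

1NF

Candidate keys: {A, C}, {A, E}. Prime attributes: {A, C, E}.
A → B breaks BCNF: {A}⁺ = {A, B, D}, so {A} is not a superkey.
A → B determines the non-prime attribute {B} from a non-superkey — 3NF is violated.
{A} is a proper subset of the key {A, C}, and {A}⁺ contains the non-prime attributes {B, D} — a partial dependency, so 2NF is violated.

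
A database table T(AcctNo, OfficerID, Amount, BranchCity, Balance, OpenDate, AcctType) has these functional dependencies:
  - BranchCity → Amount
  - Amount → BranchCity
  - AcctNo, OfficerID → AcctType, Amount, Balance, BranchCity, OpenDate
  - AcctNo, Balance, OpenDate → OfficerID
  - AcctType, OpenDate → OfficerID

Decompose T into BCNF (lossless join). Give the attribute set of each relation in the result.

{AcctNo, AcctType, Balance, BranchCity, OpenDate}; {AcctType, OfficerID, OpenDate}; {Amount, BranchCity}

Candidate keys of the original relation: {AcctNo, AcctType, OpenDate}, {AcctNo, Balance, OpenDate}, {AcctNo, OfficerID}.
Within {AcctNo, AcctType, Amount, Balance, BranchCity, OfficerID, OpenDate}: {BranchCity}⁺ ∩ {AcctNo, AcctType, Amount, Balance, BranchCity, OfficerID, OpenDate} = {Amount, BranchCity}, not the whole set, so BranchCity → Amount violates BCNF; decompose into {Amount, BranchCity} and {AcctNo, AcctType, Balance, BranchCity, OfficerID, OpenDate}.
{Amount, BranchCity}: every determinant is a superkey — BCNF.
Within {AcctNo, AcctType, Balance, BranchCity, OfficerID, OpenDate}: {AcctType, OpenDate}⁺ ∩ {AcctNo, AcctType, Balance, BranchCity, OfficerID, OpenDate} = {AcctType, OfficerID, OpenDate}, not the whole set, so AcctType, OpenDate → OfficerID violates BCNF; decompose into {AcctType, OfficerID, OpenDate} and {AcctNo, AcctType, Balance, BranchCity, OpenDate}.
{AcctType, OfficerID, OpenDate}: every determinant is a superkey — BCNF.
{AcctNo, AcctType, Balance, BranchCity, OpenDate}: every determinant is a superkey — BCNF.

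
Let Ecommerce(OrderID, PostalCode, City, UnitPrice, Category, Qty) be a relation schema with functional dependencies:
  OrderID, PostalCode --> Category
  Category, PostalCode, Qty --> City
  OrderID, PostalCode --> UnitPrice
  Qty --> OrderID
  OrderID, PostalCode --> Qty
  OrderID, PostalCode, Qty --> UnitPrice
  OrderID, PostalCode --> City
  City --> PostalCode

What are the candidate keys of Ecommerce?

{City, OrderID} is a candidate key since {City, OrderID}⁺ = {Category, City, OrderID, PostalCode, Qty, UnitPrice} covers every attribute.
{City, Qty} is a candidate key since {City, Qty}⁺ = {Category, City, OrderID, PostalCode, Qty, UnitPrice} covers every attribute.
{OrderID, PostalCode} is a candidate key since {OrderID, PostalCode}⁺ = {Category, City, OrderID, PostalCode, Qty, UnitPrice} covers every attribute.
{PostalCode, Qty} is a candidate key since {PostalCode, Qty}⁺ = {Category, City, OrderID, PostalCode, Qty, UnitPrice} covers every attribute.
Any other superkey properly contains one of these, so there are no further candidate keys.

{City, OrderID}, {City, Qty}, {OrderID, PostalCode}, {PostalCode, Qty}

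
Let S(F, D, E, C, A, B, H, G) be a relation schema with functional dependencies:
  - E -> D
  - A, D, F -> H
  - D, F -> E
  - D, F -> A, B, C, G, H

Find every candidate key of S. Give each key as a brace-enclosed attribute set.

No FD produces {F}, so it must be in every candidate key.
{D, F}⁺ = {A, B, C, D, E, F, G, H} — all of the relation — so {D, F} is a candidate key.
{E, F}⁺ = {A, B, C, D, E, F, G, H} — all of the relation — so {E, F} is a candidate key.
These are minimal and exhaustive — every other superkey contains one of them.

{D, F}, {E, F}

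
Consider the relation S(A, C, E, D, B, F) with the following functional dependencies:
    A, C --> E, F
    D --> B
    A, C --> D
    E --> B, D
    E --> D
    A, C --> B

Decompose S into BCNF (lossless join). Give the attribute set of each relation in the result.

{A, C, E, F}; {B, D}; {D, E}

Candidate key of the original relation: {A, C}.
{A, B, C, D, E, F}: {D} determines {B, D} here but is not a superkey — split on D --> B, giving {B, D} and {A, C, D, E, F}.
{B, D} has no BCNF violation.
{A, C, D, E, F}: {E} determines {D, E} here but is not a superkey — split on E --> D, giving {D, E} and {A, C, E, F}.
{D, E} has no BCNF violation.
{A, C, E, F} has no BCNF violation.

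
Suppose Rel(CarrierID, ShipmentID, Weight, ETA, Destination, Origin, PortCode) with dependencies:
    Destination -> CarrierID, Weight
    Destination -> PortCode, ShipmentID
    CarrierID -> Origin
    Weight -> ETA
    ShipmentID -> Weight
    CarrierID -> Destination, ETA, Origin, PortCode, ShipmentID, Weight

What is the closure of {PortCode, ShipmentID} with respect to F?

Start with {PortCode, ShipmentID}.
ShipmentID -> Weight applies; add {Weight} → now {PortCode, ShipmentID, Weight}.
Weight -> ETA applies; add {ETA} → now {ETA, PortCode, ShipmentID, Weight}.
No further FD applies.

{ETA, PortCode, ShipmentID, Weight}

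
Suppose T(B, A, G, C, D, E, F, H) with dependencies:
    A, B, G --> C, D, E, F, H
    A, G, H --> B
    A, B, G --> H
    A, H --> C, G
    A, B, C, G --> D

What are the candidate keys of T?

Attributes never on any right-hand side: {A} — every candidate key must contain it.
Closure of {A, H} is {A, B, C, D, E, F, G, H}, the whole schema; {A, H} is a candidate key.
Closure of {A, B, G} is {A, B, C, D, E, F, G, H}, the whole schema; {A, B, G} is a candidate key.
No proper subset of any of these is a key, and no other minimal superkey exists.

{A, B, G}, {A, H}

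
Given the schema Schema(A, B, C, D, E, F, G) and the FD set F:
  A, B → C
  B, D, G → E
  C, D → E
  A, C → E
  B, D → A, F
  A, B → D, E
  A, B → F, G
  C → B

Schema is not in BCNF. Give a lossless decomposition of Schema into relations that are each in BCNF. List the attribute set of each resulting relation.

{A, C, D, E, F, G}; {B, C}

Candidate keys of the original relation: {A, B}, {A, C}, {B, D}, {C, D}.
{A, B, C, D, E, F, G}: {C} determines {B, C} here but is not a superkey — split on C → B, giving {B, C} and {A, C, D, E, F, G}.
{B, C} is in BCNF.
{A, C, D, E, F, G} is in BCNF.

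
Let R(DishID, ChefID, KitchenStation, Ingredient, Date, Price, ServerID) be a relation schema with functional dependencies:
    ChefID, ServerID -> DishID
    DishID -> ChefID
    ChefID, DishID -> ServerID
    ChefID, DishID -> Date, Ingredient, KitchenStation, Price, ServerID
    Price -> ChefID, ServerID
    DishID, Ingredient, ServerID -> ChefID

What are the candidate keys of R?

{DishID}⁺ = {ChefID, Date, DishID, Ingredient, KitchenStation, Price, ServerID} — all of the relation — so {DishID} is a candidate key.
{Price}⁺ = {ChefID, Date, DishID, Ingredient, KitchenStation, Price, ServerID} — all of the relation — so {Price} is a candidate key.
{ChefID, ServerID}⁺ = {ChefID, Date, DishID, Ingredient, KitchenStation, Price, ServerID} — all of the relation — so {ChefID, ServerID} is a candidate key.
Any other superkey properly contains one of these, so there are no further candidate keys.

{ChefID, ServerID}, {DishID}, {Price}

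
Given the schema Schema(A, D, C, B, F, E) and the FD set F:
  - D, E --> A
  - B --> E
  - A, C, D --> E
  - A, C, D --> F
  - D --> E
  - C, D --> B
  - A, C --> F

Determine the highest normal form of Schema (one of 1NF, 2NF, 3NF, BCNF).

Candidate key: {C, D}. Prime attributes: {C, D}.
D, E --> A: {D, E}⁺ = {A, D, E}, which is not all of the attributes, so the left side is not a superkey — BCNF is violated.
Because {A} is non-prime and the left side of D, E --> A is not a superkey, the relation is not in 3NF.
The proper key subset {D} of {C, D} determines non-prime {A, E}, so the relation is not even in 2NF.

1NF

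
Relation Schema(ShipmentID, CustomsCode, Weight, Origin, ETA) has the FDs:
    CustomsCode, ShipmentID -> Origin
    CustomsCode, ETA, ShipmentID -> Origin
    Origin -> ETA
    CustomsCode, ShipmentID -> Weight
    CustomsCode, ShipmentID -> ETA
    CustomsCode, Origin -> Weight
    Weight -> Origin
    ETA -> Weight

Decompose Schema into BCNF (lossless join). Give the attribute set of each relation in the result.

Candidate key of the original relation: {CustomsCode, ShipmentID}.
In {CustomsCode, ETA, Origin, ShipmentID, Weight}, {Origin} is not a superkey ({Origin}⁺ restricted to this set is {ETA, Origin, Weight}), so split on Origin -> ETA, Weight into {ETA, Origin, Weight} and {CustomsCode, Origin, ShipmentID}.
{ETA, Origin, Weight}: every determinant is a superkey — BCNF.
{CustomsCode, Origin, ShipmentID}: every determinant is a superkey — BCNF.

{CustomsCode, Origin, ShipmentID}; {ETA, Origin, Weight}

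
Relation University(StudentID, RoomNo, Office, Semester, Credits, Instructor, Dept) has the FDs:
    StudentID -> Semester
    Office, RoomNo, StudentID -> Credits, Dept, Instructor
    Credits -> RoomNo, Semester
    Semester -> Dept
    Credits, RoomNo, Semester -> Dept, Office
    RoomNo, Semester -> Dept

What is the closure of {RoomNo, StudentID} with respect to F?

{Dept, RoomNo, Semester, StudentID}

Start with {RoomNo, StudentID}.
StudentID -> Semester applies; add {Semester} → now {RoomNo, Semester, StudentID}.
Semester -> Dept applies; add {Dept} → now {Dept, RoomNo, Semester, StudentID}.
No further FD applies.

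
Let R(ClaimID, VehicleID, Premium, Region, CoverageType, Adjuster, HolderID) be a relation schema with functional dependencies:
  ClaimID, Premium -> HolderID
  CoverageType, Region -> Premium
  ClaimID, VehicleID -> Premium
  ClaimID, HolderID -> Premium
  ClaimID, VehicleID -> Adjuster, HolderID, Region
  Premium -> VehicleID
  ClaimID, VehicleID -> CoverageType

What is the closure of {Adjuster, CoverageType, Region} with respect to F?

Start with {Adjuster, CoverageType, Region}.
CoverageType, Region -> Premium applies; add {Premium} → now {Adjuster, CoverageType, Premium, Region}.
Premium -> VehicleID applies; add {VehicleID} → now {Adjuster, CoverageType, Premium, Region, VehicleID}.
No further FD applies.

{Adjuster, CoverageType, Premium, Region, VehicleID}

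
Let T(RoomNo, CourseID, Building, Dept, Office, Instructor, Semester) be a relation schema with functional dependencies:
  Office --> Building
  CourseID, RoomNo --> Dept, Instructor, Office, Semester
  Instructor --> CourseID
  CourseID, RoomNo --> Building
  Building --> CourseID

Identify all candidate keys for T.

Attributes never on any right-hand side: {RoomNo} — every candidate key must contain it.
Closure of {Building, RoomNo} is {Building, CourseID, Dept, Instructor, Office, RoomNo, Semester}, the whole schema; {Building, RoomNo} is a candidate key.
Closure of {CourseID, RoomNo} is {Building, CourseID, Dept, Instructor, Office, RoomNo, Semester}, the whole schema; {CourseID, RoomNo} is a candidate key.
Closure of {Instructor, RoomNo} is {Building, CourseID, Dept, Instructor, Office, RoomNo, Semester}, the whole schema; {Instructor, RoomNo} is a candidate key.
Closure of {Office, RoomNo} is {Building, CourseID, Dept, Instructor, Office, RoomNo, Semester}, the whole schema; {Office, RoomNo} is a candidate key.
These are minimal and exhaustive — every other superkey contains one of them.

{Building, RoomNo}, {CourseID, RoomNo}, {Instructor, RoomNo}, {Office, RoomNo}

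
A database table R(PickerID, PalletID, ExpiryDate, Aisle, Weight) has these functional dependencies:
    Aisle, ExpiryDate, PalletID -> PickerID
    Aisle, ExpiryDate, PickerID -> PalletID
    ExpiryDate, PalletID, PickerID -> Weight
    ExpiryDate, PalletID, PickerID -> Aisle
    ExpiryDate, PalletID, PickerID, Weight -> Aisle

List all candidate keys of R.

No FD produces {ExpiryDate}, so it must be in every candidate key.
{Aisle, ExpiryDate, PalletID}⁺ = {Aisle, ExpiryDate, PalletID, PickerID, Weight} — all of the relation — so {Aisle, ExpiryDate, PalletID} is a candidate key.
{Aisle, ExpiryDate, PickerID}⁺ = {Aisle, ExpiryDate, PalletID, PickerID, Weight} — all of the relation — so {Aisle, ExpiryDate, PickerID} is a candidate key.
{ExpiryDate, PalletID, PickerID}⁺ = {Aisle, ExpiryDate, PalletID, PickerID, Weight} — all of the relation — so {ExpiryDate, PalletID, PickerID} is a candidate key.
Any other superkey properly contains one of these, so there are no further candidate keys.

{Aisle, ExpiryDate, PalletID}, {Aisle, ExpiryDate, PickerID}, {ExpiryDate, PalletID, PickerID}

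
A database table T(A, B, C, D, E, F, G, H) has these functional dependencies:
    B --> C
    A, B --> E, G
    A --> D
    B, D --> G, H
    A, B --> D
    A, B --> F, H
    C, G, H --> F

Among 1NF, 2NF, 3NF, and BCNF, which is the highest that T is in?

1NF

Candidate key: {A, B}. Prime attributes: {A, B}.
For B --> C we have {B}⁺ = {B, C}; {B} is not a superkey, so BCNF fails.
B --> C determines the non-prime attribute {C} from a non-superkey — 3NF is violated.
Since {A} ⊂ {A, B} and {A}⁺ ⊇ {D} with {D} non-prime, there is a partial dependency; 2NF fails.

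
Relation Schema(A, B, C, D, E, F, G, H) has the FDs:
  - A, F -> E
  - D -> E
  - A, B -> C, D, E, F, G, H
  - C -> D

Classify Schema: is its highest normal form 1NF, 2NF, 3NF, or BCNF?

Candidate key: {A, B}. Prime attributes: {A, B}.
A, F -> E breaks BCNF: {A, F}⁺ = {A, E, F}, so {A, F} is not a superkey.
A, F -> E determines the non-prime attribute {E} from a non-superkey — 3NF is violated.
No proper subset of a key has a non-prime attribute in its closure, so there is no partial dependency; 2NF holds.

2NF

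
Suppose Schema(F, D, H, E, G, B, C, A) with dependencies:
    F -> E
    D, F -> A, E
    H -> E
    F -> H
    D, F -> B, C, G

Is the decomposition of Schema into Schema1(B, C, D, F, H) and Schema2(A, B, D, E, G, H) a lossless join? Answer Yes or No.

The shared attributes are {B, D, H} and {B, D, H}⁺ = {B, D, E, H}.
The closure covers neither Schema1 nor Schema2 entirely; the join is not lossless.

No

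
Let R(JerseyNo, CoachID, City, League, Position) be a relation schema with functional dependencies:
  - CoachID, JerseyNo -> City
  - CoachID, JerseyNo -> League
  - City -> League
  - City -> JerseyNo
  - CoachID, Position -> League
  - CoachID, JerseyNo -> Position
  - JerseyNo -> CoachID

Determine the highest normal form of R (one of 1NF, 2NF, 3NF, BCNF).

2NF

Candidate keys: {City}, {JerseyNo}. Prime attributes: {City, JerseyNo}.
CoachID, Position -> League breaks BCNF: {CoachID, Position}⁺ = {CoachID, League, Position}, so {CoachID, Position} is not a superkey.
CoachID, Position -> League determines the non-prime attribute {League} from a non-superkey — 3NF is violated.
All keys have size 1, which rules out partial dependencies — 2NF is satisfied.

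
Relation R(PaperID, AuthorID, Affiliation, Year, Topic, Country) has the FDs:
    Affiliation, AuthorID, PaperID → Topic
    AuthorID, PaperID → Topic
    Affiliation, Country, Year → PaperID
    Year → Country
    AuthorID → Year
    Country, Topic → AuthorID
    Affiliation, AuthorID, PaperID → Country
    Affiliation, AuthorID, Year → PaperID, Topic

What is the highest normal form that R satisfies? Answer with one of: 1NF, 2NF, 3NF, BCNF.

1NF

Candidate keys: {Affiliation, AuthorID}, {Affiliation, Country, Topic}, {Affiliation, Topic, Year}. Prime attributes: {Affiliation, AuthorID, Country, Topic, Year}.
For AuthorID, PaperID → Topic we have {AuthorID, PaperID}⁺ = {AuthorID, Country, PaperID, Topic, Year}; {AuthorID, PaperID} is not a superkey, so BCNF fails.
Affiliation, Country, Year → PaperID has non-prime {PaperID} on the right and a non-superkey on the left, so 3NF fails.
{Affiliation, Year} is a proper subset of the key {Affiliation, Topic, Year}, and {Affiliation, Year}⁺ contains the non-prime attribute {PaperID} — a partial dependency, so 2NF is violated.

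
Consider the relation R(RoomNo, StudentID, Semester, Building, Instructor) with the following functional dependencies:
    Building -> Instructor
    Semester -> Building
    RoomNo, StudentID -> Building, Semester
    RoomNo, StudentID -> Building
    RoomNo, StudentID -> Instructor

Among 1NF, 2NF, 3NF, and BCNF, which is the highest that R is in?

Candidate key: {RoomNo, StudentID}. Prime attributes: {RoomNo, StudentID}.
Building -> Instructor: {Building}⁺ = {Building, Instructor}, which is not all of the attributes, so the left side is not a superkey — BCNF is violated.
Building -> Instructor has non-prime {Instructor} on the right and a non-superkey on the left, so 3NF fails.
Checking every proper subset of each key, none determines a non-prime attribute — 2NF is satisfied.

2NF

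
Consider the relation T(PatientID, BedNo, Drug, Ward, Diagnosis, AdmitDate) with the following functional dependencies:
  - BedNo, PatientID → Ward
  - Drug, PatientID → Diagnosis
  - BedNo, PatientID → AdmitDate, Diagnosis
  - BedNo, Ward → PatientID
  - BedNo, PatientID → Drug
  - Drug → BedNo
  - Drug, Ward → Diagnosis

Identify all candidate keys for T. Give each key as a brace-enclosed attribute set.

{BedNo, PatientID}, {BedNo, Ward}, {Drug, PatientID}, {Drug, Ward}

{BedNo, PatientID} is a candidate key since {BedNo, PatientID}⁺ = {AdmitDate, BedNo, Diagnosis, Drug, PatientID, Ward} covers every attribute.
{BedNo, Ward} is a candidate key since {BedNo, Ward}⁺ = {AdmitDate, BedNo, Diagnosis, Drug, PatientID, Ward} covers every attribute.
{Drug, PatientID} is a candidate key since {Drug, PatientID}⁺ = {AdmitDate, BedNo, Diagnosis, Drug, PatientID, Ward} covers every attribute.
{Drug, Ward} is a candidate key since {Drug, Ward}⁺ = {AdmitDate, BedNo, Diagnosis, Drug, PatientID, Ward} covers every attribute.
No proper subset of any of these is a key, and no other minimal superkey exists.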